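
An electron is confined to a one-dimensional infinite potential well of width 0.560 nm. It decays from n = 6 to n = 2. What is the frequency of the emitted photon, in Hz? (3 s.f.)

f = 9.28×10^15 Hz

E_1 = h²/(8m_eL²) = 1.921×10^-19 J and ΔE = (6² − 2²)E_1 = 6.147×10^-18 J.
f = ΔE/h = 6.147×10^-18/6.626×10^-34 = 9.28×10^15 Hz.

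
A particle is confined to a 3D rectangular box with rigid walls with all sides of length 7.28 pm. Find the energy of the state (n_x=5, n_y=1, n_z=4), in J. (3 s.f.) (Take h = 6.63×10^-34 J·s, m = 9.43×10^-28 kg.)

E = 4.62×10^-17 J

For a 3D rectangular well E = (h²/8m)·Σ n_i²/L_i² = (6.63×10^-34)²/(8·9.43×10^-28) · [5²/(7.28 pm)² + 1²/(7.28 pm)² + 4²/(7.28 pm)²].
Evaluating gives E = 4.62×10^-17 J.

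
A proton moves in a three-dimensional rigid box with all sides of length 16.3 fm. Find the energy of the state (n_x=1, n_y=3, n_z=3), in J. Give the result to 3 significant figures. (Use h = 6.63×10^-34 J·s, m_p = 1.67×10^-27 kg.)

E = 2.35×10^-12 J

For a 3D rectangular well E = (h²/8m_p)·Σ n_i²/L_i² = (6.63×10^-34)²/(8·1.67×10^-27) · [1²/(16.3 fm)² + 3²/(16.3 fm)² + 3²/(16.3 fm)²].
Evaluating gives E = 2.35×10^-12 J.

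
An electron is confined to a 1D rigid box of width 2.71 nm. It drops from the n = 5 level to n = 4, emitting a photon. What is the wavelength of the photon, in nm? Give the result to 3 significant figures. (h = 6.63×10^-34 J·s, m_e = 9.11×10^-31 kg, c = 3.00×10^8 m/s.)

λ = 2.69×10^3 nm

E_1 = h²/(8m_eL²) = 8.213×10^-21 J, so ΔE = (5² − 4²)E_1 = 7.392×10^-20 J.
λ = hc/ΔE = (6.63×10^-34·3.00×10^8)/7.392×10^-20 = 2.69×10^-6 m = 2.69×10^3 nm.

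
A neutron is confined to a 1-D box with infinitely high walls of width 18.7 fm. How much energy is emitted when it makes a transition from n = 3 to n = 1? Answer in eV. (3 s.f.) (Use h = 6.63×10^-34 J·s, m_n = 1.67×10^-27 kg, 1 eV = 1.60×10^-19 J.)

|ΔE| = 4.70×10^6 eV

E_1 = h²/(8m_nL²) = 9.409×10^-14 J.
|ΔE| = |3² − 1²|·E_1 = 8·9.409×10^-14 J = 7.527×10^-13 J = 4.70×10^6 eV.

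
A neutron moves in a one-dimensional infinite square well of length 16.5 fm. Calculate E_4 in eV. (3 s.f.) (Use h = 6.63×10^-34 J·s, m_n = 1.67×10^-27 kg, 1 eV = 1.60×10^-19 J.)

E_4 = 1.21×10^7 eV

For an infinite well E_n = n²h²/(8m_nL²), so E_1 = h²/(8m_nL²) = (6.63×10^-34)²/(8·1.67×10^-27·(1.65×10^-14 m)²) = 1.209×10^-13 J.
Then E_4 = 4²·E_1 = 16·1.209×10^-13 J = 1.934×10^-12 J.
Converting, E_4 = 1.934×10^-12 J / (1.60×10^-19 J/eV) = 1.21×10^7 eV.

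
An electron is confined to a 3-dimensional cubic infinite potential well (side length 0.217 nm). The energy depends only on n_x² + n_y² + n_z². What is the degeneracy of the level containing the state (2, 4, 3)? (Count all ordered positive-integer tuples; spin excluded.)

degeneracy = 6

The level has n_x² + n_y² + n_z² = 29. The ordered positive-integer solutions are (2, 3, 4), (2, 4, 3), (3, 2, 4), (3, 4, 2), (4, 2, 3), (4, 3, 2).
That gives 6 states.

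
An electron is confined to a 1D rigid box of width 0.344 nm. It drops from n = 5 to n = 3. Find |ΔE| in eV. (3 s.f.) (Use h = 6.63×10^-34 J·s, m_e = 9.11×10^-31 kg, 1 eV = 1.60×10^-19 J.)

|ΔE| = 51.0 eV

E_1 = h²/(8m_eL²) = 5.097×10^-19 J.
|ΔE| = |5² − 3²|·E_1 = 16·5.097×10^-19 J = 8.155×10^-18 J = 51.0 eV.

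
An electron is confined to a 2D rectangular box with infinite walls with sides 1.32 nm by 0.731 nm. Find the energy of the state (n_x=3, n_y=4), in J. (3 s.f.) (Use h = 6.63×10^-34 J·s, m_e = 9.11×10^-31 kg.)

E = 2.12×10^-18 J

For a 2D rectangular well E = (h²/8m_e)·Σ n_i²/L_i² = (6.63×10^-34)²/(8·9.11×10^-31) · [3²/(1.32 nm)² + 4²/(0.731 nm)²].
Evaluating gives E = 2.12×10^-18 J.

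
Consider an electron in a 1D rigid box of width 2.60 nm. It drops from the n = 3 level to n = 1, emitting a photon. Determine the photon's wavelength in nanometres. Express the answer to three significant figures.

E_1 = h²/(8m_eL²) = 8.912×10^-21 J, so ΔE = (3² − 1²)E_1 = 7.130×10^-20 J.
λ = hc/ΔE = (6.626×10^-34·2.998×10^8)/7.130×10^-20 = 2.79×10^-6 m = 2.79×10^3 nm.

λ = 2.79×10^3 nm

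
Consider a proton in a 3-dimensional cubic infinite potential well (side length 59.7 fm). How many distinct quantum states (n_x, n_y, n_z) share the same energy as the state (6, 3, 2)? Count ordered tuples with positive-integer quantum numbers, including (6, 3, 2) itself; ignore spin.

degeneracy = 6

The level has n_x² + n_y² + n_z² = 49. The ordered positive-integer solutions are (2, 3, 6), (2, 6, 3), (3, 2, 6), (3, 6, 2), (6, 2, 3), (6, 3, 2).
That gives 6 states.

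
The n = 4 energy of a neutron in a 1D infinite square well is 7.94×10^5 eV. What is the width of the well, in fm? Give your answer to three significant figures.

From E_n = n²h²/(8m_nL²), L = n·h/√(8m_nE_n).
E_4 = 7.94×10^5 eV = 1.272×10^-13 J, so L = 4·6.626×10^-34/√(8·1.675×10^-27·1.272×10^-13) = 6.42×10^-14 m = 64.2 fm.

L = 64.2 fm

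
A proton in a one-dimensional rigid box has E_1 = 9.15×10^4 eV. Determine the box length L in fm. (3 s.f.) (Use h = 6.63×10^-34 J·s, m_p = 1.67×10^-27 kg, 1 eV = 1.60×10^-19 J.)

From E_n = n²h²/(8m_pL²), L = n·h/√(8m_pE_n).
E_1 = 9.15×10^4 eV = 1.464×10^-14 J, so L = 1·6.63×10^-34/√(8·1.67×10^-27·1.464×10^-14) = 4.74×10^-14 m = 47.4 fm.

L = 47.4 fm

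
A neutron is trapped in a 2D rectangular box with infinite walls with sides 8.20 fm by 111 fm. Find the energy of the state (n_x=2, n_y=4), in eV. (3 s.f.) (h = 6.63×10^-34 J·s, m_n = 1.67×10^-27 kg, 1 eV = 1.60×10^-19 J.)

E = 1.25×10^7 eV

For a 2D rectangular well E = (h²/8m_n)·Σ n_i²/L_i² = (6.63×10^-34)²/(8·1.67×10^-27) · [2²/(8.20 fm)² + 4²/(111 fm)²].
Evaluating gives E = 2.000×10^-12 J = 1.25×10^7 eV.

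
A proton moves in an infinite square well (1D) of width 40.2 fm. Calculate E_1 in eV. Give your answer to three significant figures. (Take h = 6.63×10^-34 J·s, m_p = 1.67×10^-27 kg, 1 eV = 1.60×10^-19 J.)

For an infinite well E_n = n²h²/(8m_pL²), so E_1 = h²/(8m_pL²) = (6.63×10^-34)²/(8·1.67×10^-27·(4.02×10^-14 m)²) = 2.036×10^-14 J.
Converting, E_1 = 2.036×10^-14 J / (1.60×10^-19 J/eV) = 1.27×10^5 eV.

E_1 = 1.27×10^5 eV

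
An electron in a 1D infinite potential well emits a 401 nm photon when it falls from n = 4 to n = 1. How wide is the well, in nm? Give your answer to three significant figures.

The photon carries ΔE = hc/λ = 6.626×10^-34·2.998×10^8/4.01×10^-7 m = 4.954×10^-19 J.
Since ΔE = (4² − 1²)E_1, E_1 = 3.303×10^-20 J, and L = h/√(8m_eE_1) = 1.35×10^-9 m = 1.35 nm.

L = 1.35 nm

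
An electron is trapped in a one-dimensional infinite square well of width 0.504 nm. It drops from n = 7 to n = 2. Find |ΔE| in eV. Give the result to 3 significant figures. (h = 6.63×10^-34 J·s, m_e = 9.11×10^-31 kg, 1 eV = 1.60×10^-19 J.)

E_1 = h²/(8m_eL²) = 2.374×10^-19 J.
|ΔE| = |7² − 2²|·E_1 = 45·2.374×10^-19 J = 1.068×10^-17 J = 66.8 eV.

|ΔE| = 66.8 eV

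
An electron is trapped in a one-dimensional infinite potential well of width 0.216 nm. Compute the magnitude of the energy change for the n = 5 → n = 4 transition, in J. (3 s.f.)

|ΔE| = 1.16×10^-17 J

E_1 = h²/(8m_eL²) = 1.291×10^-18 J.
|ΔE| = |5² − 4²|·E_1 = 9·1.291×10^-18 J = 1.16×10^-17 J.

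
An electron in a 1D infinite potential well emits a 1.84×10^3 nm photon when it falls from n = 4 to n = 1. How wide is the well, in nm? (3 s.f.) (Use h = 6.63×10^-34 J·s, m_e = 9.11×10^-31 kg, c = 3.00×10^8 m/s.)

L = 2.89 nm

The photon carries ΔE = hc/λ = 6.63×10^-34·3.00×10^8/1.84×10^-6 m = 1.081×10^-19 J.
Since ΔE = (4² − 1²)E_1, E_1 = 7.207×10^-21 J, and L = h/√(8m_eE_1) = 2.89×10^-9 m = 2.89 nm.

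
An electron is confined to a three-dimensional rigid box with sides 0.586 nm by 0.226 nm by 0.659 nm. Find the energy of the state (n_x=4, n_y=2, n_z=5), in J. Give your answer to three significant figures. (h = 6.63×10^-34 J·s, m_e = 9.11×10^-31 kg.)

E = 1.10×10^-17 J

For a 3D rectangular well E = (h²/8m_e)·Σ n_i²/L_i² = (6.63×10^-34)²/(8·9.11×10^-31) · [4²/(0.586 nm)² + 2²/(0.226 nm)² + 5²/(0.659 nm)²].
Evaluating gives E = 1.10×10^-17 J.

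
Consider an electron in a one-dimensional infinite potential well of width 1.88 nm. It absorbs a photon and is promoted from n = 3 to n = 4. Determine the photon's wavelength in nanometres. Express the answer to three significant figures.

E_1 = h²/(8m_eL²) = 1.705×10^-20 J, so ΔE = (4² − 3²)E_1 = 1.194×10^-19 J.
λ = hc/ΔE = (6.626×10^-34·2.998×10^8)/1.194×10^-19 = 1.66×10^-6 m = 1.66×10^3 nm.

λ = 1.66×10^3 nm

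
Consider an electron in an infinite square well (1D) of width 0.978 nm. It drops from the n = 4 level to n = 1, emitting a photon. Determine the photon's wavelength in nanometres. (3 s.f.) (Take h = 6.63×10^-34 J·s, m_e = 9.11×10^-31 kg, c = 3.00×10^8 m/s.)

λ = 210 nm

E_1 = h²/(8m_eL²) = 6.306×10^-20 J, so ΔE = (4² − 1²)E_1 = 9.459×10^-19 J.
λ = hc/ΔE = (6.63×10^-34·3.00×10^8)/9.459×10^-19 = 2.10×10^-7 m = 210 nm.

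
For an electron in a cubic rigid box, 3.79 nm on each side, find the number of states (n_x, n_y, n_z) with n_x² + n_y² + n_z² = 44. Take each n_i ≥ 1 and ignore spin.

degeneracy = 3

The level has n_x² + n_y² + n_z² = 44. The ordered positive-integer solutions are (2, 2, 6), (2, 6, 2), (6, 2, 2).
That gives 3 states.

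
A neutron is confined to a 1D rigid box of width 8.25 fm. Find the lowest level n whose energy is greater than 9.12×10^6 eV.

E_1 = h²/(8m_nL²) = 4.814×10^-13 J = 3.005×10^6 eV.
Need n² > 9.12×10^6/3.005×10^6 = 3.035, i.e. n > 1.742.
The smallest integer satisfying this is n = 2.

n = 2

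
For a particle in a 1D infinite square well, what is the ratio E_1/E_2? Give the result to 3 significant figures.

E_n ∝ n², so E_1/E_2 = 1²/2² = 1/4 = 0.250.

0.250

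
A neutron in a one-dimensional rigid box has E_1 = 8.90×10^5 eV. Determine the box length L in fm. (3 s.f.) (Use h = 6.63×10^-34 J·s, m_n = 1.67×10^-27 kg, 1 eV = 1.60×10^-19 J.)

From E_n = n²h²/(8m_nL²), L = n·h/√(8m_nE_n).
E_1 = 8.90×10^5 eV = 1.424×10^-13 J, so L = 1·6.63×10^-34/√(8·1.67×10^-27·1.424×10^-13) = 1.52×10^-14 m = 15.2 fm.

L = 15.2 fm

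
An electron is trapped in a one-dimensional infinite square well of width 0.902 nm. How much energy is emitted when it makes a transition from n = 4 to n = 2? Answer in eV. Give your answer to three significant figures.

E_1 = h²/(8m_eL²) = 7.405×10^-20 J.
|ΔE| = |4² − 2²|·E_1 = 12·7.405×10^-20 J = 8.886×10^-19 J = 5.55 eV.

|ΔE| = 5.55 eV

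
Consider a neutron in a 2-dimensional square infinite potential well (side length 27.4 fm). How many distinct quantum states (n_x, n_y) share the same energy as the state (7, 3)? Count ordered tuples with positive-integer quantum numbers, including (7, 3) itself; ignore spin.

degeneracy = 2

The level has n_x² + n_y² = 58. The ordered positive-integer solutions are (3, 7), (7, 3).
That gives 2 states.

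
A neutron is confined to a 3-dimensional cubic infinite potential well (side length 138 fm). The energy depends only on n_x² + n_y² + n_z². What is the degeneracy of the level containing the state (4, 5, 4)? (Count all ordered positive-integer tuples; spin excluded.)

The level has n_x² + n_y² + n_z² = 57. The ordered positive-integer solutions are (2, 2, 7), (2, 7, 2), (4, 4, 5), (4, 5, 4), (5, 4, 4), (7, 2, 2).
That gives 6 states.

degeneracy = 6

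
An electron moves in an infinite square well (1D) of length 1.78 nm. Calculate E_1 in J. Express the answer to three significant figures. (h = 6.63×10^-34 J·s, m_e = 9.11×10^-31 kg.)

E_1 = 1.90×10^-20 J

For an infinite well E_n = n²h²/(8m_eL²), so E_1 = h²/(8m_eL²) = (6.63×10^-34)²/(8·9.11×10^-31·(1.78×10^-9 m)²) = 1.904×10^-20 J.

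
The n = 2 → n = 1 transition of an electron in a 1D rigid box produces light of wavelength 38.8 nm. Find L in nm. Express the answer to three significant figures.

L = 0.188 nm

The photon carries ΔE = hc/λ = 6.626×10^-34·2.998×10^8/3.88×10^-8 m = 5.120×10^-18 J.
Since ΔE = (2² − 1²)E_1, E_1 = 1.707×10^-18 J, and L = h/√(8m_eE_1) = 1.88×10^-10 m = 0.188 nm.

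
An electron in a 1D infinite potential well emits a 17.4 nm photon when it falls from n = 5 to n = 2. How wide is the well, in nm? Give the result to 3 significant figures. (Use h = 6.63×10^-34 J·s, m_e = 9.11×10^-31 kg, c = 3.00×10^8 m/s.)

The photon carries ΔE = hc/λ = 6.63×10^-34·3.00×10^8/1.74×10^-8 m = 1.143×10^-17 J.
Since ΔE = (5² − 2²)E_1, E_1 = 5.443×10^-19 J, and L = h/√(8m_eE_1) = 3.33×10^-10 m = 0.333 nm.

L = 0.333 nm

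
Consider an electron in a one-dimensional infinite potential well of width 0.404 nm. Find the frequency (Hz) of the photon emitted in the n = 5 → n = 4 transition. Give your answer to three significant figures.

E_1 = h²/(8m_eL²) = 3.691×10^-19 J and ΔE = (5² − 4²)E_1 = 3.322×10^-18 J.
f = ΔE/h = 3.322×10^-18/6.626×10^-34 = 5.01×10^15 Hz.

f = 5.01×10^15 Hz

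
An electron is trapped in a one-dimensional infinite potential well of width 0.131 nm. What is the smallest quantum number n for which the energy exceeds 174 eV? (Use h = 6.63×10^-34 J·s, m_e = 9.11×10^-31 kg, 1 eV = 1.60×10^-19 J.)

n = 3

E_1 = h²/(8m_eL²) = 3.515×10^-18 J = 21.97 eV.
Need n² > 174/21.97 = 7.920, i.e. n > 2.814.
The smallest integer satisfying this is n = 3.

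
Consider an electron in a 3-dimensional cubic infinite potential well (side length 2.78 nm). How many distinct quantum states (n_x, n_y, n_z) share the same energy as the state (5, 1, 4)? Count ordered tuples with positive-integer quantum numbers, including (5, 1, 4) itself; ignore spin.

degeneracy = 6

The level has n_x² + n_y² + n_z² = 42. The ordered positive-integer solutions are (1, 4, 5), (1, 5, 4), (4, 1, 5), (4, 5, 1), (5, 1, 4), (5, 4, 1).
That gives 6 states.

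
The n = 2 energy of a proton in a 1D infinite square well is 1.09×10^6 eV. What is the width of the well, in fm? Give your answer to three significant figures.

From E_n = n²h²/(8m_pL²), L = n·h/√(8m_pE_n).
E_2 = 1.09×10^6 eV = 1.746×10^-13 J, so L = 2·6.626×10^-34/√(8·1.673×10^-27·1.746×10^-13) = 2.74×10^-14 m = 27.4 fm.

L = 27.4 fm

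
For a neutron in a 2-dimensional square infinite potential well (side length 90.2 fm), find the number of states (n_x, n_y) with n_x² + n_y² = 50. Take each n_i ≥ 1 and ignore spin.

degeneracy = 3

The level has n_x² + n_y² = 50. The ordered positive-integer solutions are (1, 7), (5, 5), (7, 1).
That gives 3 states.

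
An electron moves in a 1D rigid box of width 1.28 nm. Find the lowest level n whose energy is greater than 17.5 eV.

n = 9

E_1 = h²/(8m_eL²) = 3.677×10^-20 J = 0.2295 eV.
Need n² > 17.5/0.2295 = 76.25, i.e. n > 8.732.
The smallest integer satisfying this is n = 9.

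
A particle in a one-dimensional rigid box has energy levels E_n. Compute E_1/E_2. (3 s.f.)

E_n ∝ n², so E_1/E_2 = 1²/2² = 1/4 = 0.250.

0.250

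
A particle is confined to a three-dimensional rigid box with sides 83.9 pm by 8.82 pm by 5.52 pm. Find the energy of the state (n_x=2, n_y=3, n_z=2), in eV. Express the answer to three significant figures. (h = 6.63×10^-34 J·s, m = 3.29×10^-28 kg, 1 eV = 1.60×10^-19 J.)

E = 258 eV

For a 3D rectangular well E = (h²/8m)·Σ n_i²/L_i² = (6.63×10^-34)²/(8·3.29×10^-28) · [2²/(83.9 pm)² + 3²/(8.82 pm)² + 2²/(5.52 pm)²].
Evaluating gives E = 4.134×10^-17 J = 258 eV.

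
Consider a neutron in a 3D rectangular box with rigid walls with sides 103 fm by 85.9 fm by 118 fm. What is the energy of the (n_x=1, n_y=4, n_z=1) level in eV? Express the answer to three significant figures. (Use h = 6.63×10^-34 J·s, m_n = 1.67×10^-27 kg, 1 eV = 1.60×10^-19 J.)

E = 4.80×10^5 eV

For a 3D rectangular well E = (h²/8m_n)·Σ n_i²/L_i² = (6.63×10^-34)²/(8·1.67×10^-27) · [1²/(103 fm)² + 4²/(85.9 fm)² + 1²/(118 fm)²].
Evaluating gives E = 7.681×10^-14 J = 4.80×10^5 eV.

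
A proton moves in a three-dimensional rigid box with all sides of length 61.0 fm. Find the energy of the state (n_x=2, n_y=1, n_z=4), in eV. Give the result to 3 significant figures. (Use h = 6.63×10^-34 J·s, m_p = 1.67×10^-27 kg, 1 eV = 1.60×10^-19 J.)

E = 1.16×10^6 eV

For a 3D rectangular well E = (h²/8m_p)·Σ n_i²/L_i² = (6.63×10^-34)²/(8·1.67×10^-27) · [2²/(61.0 fm)² + 1²/(61.0 fm)² + 4²/(61.0 fm)²].
Evaluating gives E = 1.857×10^-13 J = 1.16×10^6 eV.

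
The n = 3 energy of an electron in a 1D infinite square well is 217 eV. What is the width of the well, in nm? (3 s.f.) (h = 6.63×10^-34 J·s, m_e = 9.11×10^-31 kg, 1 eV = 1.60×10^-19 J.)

From E_n = n²h²/(8m_eL²), L = n·h/√(8m_eE_n).
E_3 = 217 eV = 3.472×10^-17 J, so L = 3·6.63×10^-34/√(8·9.11×10^-31·3.472×10^-17) = 1.25×10^-10 m = 0.125 nm.

L = 0.125 nm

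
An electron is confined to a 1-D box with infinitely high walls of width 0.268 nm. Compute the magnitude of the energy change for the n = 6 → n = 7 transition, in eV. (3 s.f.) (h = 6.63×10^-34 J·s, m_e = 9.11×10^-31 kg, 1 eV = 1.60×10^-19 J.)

|ΔE| = 68.2 eV

E_1 = h²/(8m_eL²) = 8.397×10^-19 J.
|ΔE| = |6² − 7²|·E_1 = 13·8.397×10^-19 J = 1.092×10^-17 J = 68.2 eV.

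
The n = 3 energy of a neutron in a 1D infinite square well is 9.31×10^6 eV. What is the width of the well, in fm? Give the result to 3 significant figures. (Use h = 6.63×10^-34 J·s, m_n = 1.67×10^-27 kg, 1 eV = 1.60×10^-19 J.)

From E_n = n²h²/(8m_nL²), L = n·h/√(8m_nE_n).
E_3 = 9.31×10^6 eV = 1.490×10^-12 J, so L = 3·6.63×10^-34/√(8·1.67×10^-27·1.490×10^-12) = 1.41×10^-14 m = 14.1 fm.

L = 14.1 fm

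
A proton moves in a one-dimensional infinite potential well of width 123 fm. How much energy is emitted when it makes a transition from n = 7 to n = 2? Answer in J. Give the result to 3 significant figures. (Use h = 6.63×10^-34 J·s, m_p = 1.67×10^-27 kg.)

|ΔE| = 9.79×10^-14 J

E_1 = h²/(8m_pL²) = 2.175×10^-15 J.
|ΔE| = |7² − 2²|·E_1 = 45·2.175×10^-15 J = 9.79×10^-14 J.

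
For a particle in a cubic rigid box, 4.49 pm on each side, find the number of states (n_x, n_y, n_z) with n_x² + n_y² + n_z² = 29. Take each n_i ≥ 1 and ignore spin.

The level has n_x² + n_y² + n_z² = 29. The ordered positive-integer solutions are (2, 3, 4), (2, 4, 3), (3, 2, 4), (3, 4, 2), (4, 2, 3), (4, 3, 2).
That gives 6 states.

degeneracy = 6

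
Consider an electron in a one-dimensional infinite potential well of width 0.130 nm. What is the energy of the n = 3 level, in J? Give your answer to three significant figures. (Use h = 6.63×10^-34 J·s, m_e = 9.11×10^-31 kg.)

For an infinite well E_n = n²h²/(8m_eL²), so E_1 = h²/(8m_eL²) = (6.63×10^-34)²/(8·9.11×10^-31·(1.30×10^-10 m)²) = 3.569×10^-18 J.
Then E_3 = 3²·E_1 = 9·3.569×10^-18 J = 3.21×10^-17 J.

E_3 = 3.21×10^-17 J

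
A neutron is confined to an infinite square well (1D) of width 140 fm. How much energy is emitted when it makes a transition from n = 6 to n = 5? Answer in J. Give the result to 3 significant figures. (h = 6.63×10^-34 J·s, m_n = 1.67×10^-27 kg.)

|ΔE| = 1.85×10^-14 J

E_1 = h²/(8m_nL²) = 1.679×10^-15 J.
|ΔE| = |6² − 5²|·E_1 = 11·1.679×10^-15 J = 1.85×10^-14 J.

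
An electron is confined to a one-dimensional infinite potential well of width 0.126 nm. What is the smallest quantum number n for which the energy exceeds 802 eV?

E_1 = h²/(8m_eL²) = 3.795×10^-18 J = 23.69 eV.
Need n² > 802/23.69 = 33.85, i.e. n > 5.818.
The smallest integer satisfying this is n = 6.

n = 6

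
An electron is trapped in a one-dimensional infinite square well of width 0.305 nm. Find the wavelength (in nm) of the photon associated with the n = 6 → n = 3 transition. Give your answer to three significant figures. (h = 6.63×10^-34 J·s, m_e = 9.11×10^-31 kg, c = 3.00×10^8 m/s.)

E_1 = h²/(8m_eL²) = 6.484×10^-19 J, so ΔE = (6² − 3²)E_1 = 1.751×10^-17 J.
λ = hc/ΔE = (6.63×10^-34·3.00×10^8)/1.751×10^-17 = 1.14×10^-8 m = 11.4 nm.

λ = 11.4 nm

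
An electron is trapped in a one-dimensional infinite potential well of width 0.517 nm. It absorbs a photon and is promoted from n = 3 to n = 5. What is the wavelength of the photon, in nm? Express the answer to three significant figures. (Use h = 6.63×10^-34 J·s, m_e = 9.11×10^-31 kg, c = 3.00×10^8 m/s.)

E_1 = h²/(8m_eL²) = 2.257×10^-19 J, so ΔE = (5² − 3²)E_1 = 3.611×10^-18 J.
λ = hc/ΔE = (6.63×10^-34·3.00×10^8)/3.611×10^-18 = 5.51×10^-8 m = 55.1 nm.

λ = 55.1 nm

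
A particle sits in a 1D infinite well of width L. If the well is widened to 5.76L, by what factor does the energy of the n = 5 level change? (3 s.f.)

0.0301

E_n ∝ 1/L², so the energy scales by 1/5.76² = 0.0301.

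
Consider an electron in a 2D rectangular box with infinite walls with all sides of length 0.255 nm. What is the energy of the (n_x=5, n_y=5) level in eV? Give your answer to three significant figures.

E = 289 eV

For a 2D rectangular well E = (h²/8m_e)·Σ n_i²/L_i² = (6.626×10^-34)²/(8·9.109×10^-31) · [5²/(0.255 nm)² + 5²/(0.255 nm)²].
Evaluating gives E = 4.633×10^-17 J = 289 eV.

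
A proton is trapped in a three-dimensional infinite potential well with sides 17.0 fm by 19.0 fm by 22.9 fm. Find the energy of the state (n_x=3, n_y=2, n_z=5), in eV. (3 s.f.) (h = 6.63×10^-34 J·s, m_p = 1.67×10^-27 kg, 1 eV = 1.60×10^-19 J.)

E = 1.85×10^7 eV

For a 3D rectangular well E = (h²/8m_p)·Σ n_i²/L_i² = (6.63×10^-34)²/(8·1.67×10^-27) · [3²/(17.0 fm)² + 2²/(19.0 fm)² + 5²/(22.9 fm)²].
Evaluating gives E = 2.958×10^-12 J = 1.85×10^7 eV.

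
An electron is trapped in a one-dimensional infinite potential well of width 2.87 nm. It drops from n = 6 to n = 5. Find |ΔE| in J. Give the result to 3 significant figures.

E_1 = h²/(8m_eL²) = 7.314×10^-21 J.
|ΔE| = |6² − 5²|·E_1 = 11·7.314×10^-21 J = 8.05×10^-20 J.

|ΔE| = 8.05×10^-20 J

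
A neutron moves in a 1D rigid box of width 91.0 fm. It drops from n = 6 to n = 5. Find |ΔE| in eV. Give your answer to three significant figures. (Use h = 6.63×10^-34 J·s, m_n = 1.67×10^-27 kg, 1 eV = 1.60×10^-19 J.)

|ΔE| = 2.73×10^5 eV

E_1 = h²/(8m_nL²) = 3.973×10^-15 J.
|ΔE| = |6² − 5²|·E_1 = 11·3.973×10^-15 J = 4.370×10^-14 J = 2.73×10^5 eV.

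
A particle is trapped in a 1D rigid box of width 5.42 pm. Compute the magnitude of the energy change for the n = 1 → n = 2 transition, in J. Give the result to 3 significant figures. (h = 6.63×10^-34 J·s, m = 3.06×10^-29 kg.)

|ΔE| = 1.83×10^-16 J

E_1 = h²/(8mL²) = 6.112×10^-17 J.
|ΔE| = |1² − 2²|·E_1 = 3·6.112×10^-17 J = 1.83×10^-16 J.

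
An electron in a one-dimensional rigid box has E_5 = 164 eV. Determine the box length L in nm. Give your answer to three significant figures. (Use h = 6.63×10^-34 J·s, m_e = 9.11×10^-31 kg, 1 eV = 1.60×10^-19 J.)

From E_n = n²h²/(8m_eL²), L = n·h/√(8m_eE_n).
E_5 = 164 eV = 2.624×10^-17 J, so L = 5·6.63×10^-34/√(8·9.11×10^-31·2.624×10^-17) = 2.40×10^-10 m = 0.240 nm.

L = 0.240 nm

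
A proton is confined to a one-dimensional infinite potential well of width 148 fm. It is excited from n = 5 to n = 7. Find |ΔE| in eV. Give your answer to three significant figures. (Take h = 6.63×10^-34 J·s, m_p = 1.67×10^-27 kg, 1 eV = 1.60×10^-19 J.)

|ΔE| = 2.25×10^5 eV

E_1 = h²/(8m_pL²) = 1.502×10^-15 J.
|ΔE| = |5² − 7²|·E_1 = 24·1.502×10^-15 J = 3.605×10^-14 J = 2.25×10^5 eV.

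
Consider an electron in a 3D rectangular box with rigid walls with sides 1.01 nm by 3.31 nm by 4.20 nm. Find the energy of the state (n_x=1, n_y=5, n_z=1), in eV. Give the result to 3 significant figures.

For a 3D rectangular well E = (h²/8m_e)·Σ n_i²/L_i² = (6.626×10^-34)²/(8·9.109×10^-31) · [1²/(1.01 nm)² + 5²/(3.31 nm)² + 1²/(4.20 nm)²].
Evaluating gives E = 2.000×10^-19 J = 1.25 eV.

E = 1.25 eV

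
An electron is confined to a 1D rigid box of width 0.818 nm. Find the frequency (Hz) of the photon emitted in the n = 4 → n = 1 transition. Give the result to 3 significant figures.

f = 2.04×10^15 Hz

E_1 = h²/(8m_eL²) = 9.004×10^-20 J and ΔE = (4² − 1²)E_1 = 1.351×10^-18 J.
f = ΔE/h = 1.351×10^-18/6.626×10^-34 = 2.04×10^15 Hz.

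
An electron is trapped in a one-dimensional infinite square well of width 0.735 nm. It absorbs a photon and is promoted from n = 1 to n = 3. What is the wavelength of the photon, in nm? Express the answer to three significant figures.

E_1 = h²/(8m_eL²) = 1.115×10^-19 J, so ΔE = (3² − 1²)E_1 = 8.920×10^-19 J.
λ = hc/ΔE = (6.626×10^-34·2.998×10^8)/8.920×10^-19 = 2.23×10^-7 m = 223 nm.

λ = 223 nm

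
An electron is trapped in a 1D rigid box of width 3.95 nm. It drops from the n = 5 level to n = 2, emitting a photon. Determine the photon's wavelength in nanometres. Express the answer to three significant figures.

λ = 2.45×10^3 nm

E_1 = h²/(8m_eL²) = 3.861×10^-21 J, so ΔE = (5² − 2²)E_1 = 8.108×10^-20 J.
λ = hc/ΔE = (6.626×10^-34·2.998×10^8)/8.108×10^-20 = 2.45×10^-6 m = 2.45×10^3 nm.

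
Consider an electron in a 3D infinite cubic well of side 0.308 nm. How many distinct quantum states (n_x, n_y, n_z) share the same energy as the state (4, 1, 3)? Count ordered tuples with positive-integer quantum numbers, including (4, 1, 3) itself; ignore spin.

The level has n_x² + n_y² + n_z² = 26. The ordered positive-integer solutions are (1, 3, 4), (1, 4, 3), (3, 1, 4), (3, 4, 1), (4, 1, 3), (4, 3, 1).
That gives 6 states.

degeneracy = 6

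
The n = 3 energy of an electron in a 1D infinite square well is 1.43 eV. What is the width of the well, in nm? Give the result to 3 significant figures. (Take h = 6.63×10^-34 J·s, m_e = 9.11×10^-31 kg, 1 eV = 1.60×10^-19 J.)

From E_n = n²h²/(8m_eL²), L = n·h/√(8m_eE_n).
E_3 = 1.43 eV = 2.288×10^-19 J, so L = 3·6.63×10^-34/√(8·9.11×10^-31·2.288×10^-19) = 1.54×10^-9 m = 1.54 nm.

L = 1.54 nm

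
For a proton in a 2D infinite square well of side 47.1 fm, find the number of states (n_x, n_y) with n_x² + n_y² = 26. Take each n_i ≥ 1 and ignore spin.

degeneracy = 2

The level has n_x² + n_y² = 26. The ordered positive-integer solutions are (1, 5), (5, 1).
That gives 2 states.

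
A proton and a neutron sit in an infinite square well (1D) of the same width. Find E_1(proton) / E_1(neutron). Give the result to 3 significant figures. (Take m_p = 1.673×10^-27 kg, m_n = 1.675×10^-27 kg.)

E_n ∝ 1/m at fixed n and L, so the ratio is m_n/m_p = 1.675×10^-27/1.673×10^-27 = 1.00.

1.00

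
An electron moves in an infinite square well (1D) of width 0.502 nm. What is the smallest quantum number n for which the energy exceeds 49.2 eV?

n = 6

E_1 = h²/(8m_eL²) = 2.391×10^-19 J = 1.493 eV.
Need n² > 49.2/1.493 = 32.95, i.e. n > 5.740.
The smallest integer satisfying this is n = 6.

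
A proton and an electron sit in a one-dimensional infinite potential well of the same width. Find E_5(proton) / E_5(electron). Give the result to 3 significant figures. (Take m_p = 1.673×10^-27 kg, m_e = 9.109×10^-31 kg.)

5.44×10^-4

E_n ∝ 1/m at fixed n and L, so the ratio is m_e/m_p = 9.109×10^-31/1.673×10^-27 = 5.44×10^-4.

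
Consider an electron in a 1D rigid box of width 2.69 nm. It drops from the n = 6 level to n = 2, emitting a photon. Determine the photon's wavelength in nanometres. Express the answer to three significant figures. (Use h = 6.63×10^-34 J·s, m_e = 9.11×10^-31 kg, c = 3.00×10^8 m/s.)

E_1 = h²/(8m_eL²) = 8.335×10^-21 J, so ΔE = (6² − 2²)E_1 = 2.667×10^-19 J.
λ = hc/ΔE = (6.63×10^-34·3.00×10^8)/2.667×10^-19 = 7.46×10^-7 m = 746 nm.

λ = 746 nm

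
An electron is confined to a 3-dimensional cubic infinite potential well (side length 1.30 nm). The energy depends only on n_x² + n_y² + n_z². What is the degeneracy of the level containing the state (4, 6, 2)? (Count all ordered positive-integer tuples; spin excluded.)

The level has n_x² + n_y² + n_z² = 56. The ordered positive-integer solutions are (2, 4, 6), (2, 6, 4), (4, 2, 6), (4, 6, 2), (6, 2, 4), (6, 4, 2).
That gives 6 states.

degeneracy = 6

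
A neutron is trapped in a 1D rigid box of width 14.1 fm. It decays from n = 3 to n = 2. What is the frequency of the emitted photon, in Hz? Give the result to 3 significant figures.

f = 1.24×10^21 Hz

E_1 = h²/(8m_nL²) = 1.648×10^-13 J and ΔE = (3² − 2²)E_1 = 8.240×10^-13 J.
f = ΔE/h = 8.240×10^-13/6.626×10^-34 = 1.24×10^21 Hz.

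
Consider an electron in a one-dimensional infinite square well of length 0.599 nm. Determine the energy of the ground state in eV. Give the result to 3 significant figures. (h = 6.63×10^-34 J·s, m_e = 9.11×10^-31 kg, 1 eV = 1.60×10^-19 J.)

E_1 = 1.05 eV

For an infinite well E_n = n²h²/(8m_eL²), so E_1 = h²/(8m_eL²) = (6.63×10^-34)²/(8·9.11×10^-31·(5.99×10^-10 m)²) = 1.681×10^-19 J.
Converting, E_1 = 1.681×10^-19 J / (1.60×10^-19 J/eV) = 1.05 eV.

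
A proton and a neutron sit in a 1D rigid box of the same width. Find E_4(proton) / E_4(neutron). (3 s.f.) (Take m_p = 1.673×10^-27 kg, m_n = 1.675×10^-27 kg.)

E_n ∝ 1/m at fixed n and L, so the ratio is m_n/m_p = 1.675×10^-27/1.673×10^-27 = 1.00.

1.00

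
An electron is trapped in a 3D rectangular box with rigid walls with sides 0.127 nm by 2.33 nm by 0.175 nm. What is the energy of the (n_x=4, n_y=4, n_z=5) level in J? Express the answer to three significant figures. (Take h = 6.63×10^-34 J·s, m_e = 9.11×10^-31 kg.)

E = 1.09×10^-16 J

For a 3D rectangular well E = (h²/8m_e)·Σ n_i²/L_i² = (6.63×10^-34)²/(8·9.11×10^-31) · [4²/(0.127 nm)² + 4²/(2.33 nm)² + 5²/(0.175 nm)²].
Evaluating gives E = 1.09×10^-16 J.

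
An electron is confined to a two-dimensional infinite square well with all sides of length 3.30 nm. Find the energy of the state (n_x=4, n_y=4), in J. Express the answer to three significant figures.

For a 2D rectangular well E = (h²/8m_e)·Σ n_i²/L_i² = (6.626×10^-34)²/(8·9.109×10^-31) · [4²/(3.30 nm)² + 4²/(3.30 nm)²].
Evaluating gives E = 1.77×10^-19 J.

E = 1.77×10^-19 J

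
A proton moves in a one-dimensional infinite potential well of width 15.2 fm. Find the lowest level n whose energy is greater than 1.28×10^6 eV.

E_1 = h²/(8m_pL²) = 1.420×10^-13 J = 8.864×10^5 eV.
Need n² > 1.28×10^6/8.864×10^5 = 1.444, i.e. n > 1.202.
The smallest integer satisfying this is n = 2.

n = 2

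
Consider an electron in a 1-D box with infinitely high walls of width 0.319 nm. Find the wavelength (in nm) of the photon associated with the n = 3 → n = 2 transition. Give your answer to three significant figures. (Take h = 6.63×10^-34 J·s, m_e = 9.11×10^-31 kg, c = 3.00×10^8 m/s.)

λ = 67.1 nm

E_1 = h²/(8m_eL²) = 5.927×10^-19 J, so ΔE = (3² − 2²)E_1 = 2.964×10^-18 J.
λ = hc/ΔE = (6.63×10^-34·3.00×10^8)/2.964×10^-18 = 6.71×10^-8 m = 67.1 nm.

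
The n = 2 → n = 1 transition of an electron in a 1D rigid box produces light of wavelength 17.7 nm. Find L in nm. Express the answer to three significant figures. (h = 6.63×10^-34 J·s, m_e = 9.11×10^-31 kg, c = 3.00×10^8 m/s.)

The photon carries ΔE = hc/λ = 6.63×10^-34·3.00×10^8/1.77×10^-8 m = 1.124×10^-17 J.
Since ΔE = (2² − 1²)E_1, E_1 = 3.747×10^-18 J, and L = h/√(8m_eE_1) = 1.27×10^-10 m = 0.127 nm.

L = 0.127 nm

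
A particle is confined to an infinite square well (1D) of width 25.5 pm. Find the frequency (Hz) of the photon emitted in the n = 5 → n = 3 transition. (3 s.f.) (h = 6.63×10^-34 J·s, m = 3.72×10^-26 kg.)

E_1 = h²/(8mL²) = 2.272×10^-21 J and ΔE = (5² − 3²)E_1 = 3.635×10^-20 J.
f = ΔE/h = 3.635×10^-20/6.63×10^-34 = 5.48×10^13 Hz.

f = 5.48×10^13 Hz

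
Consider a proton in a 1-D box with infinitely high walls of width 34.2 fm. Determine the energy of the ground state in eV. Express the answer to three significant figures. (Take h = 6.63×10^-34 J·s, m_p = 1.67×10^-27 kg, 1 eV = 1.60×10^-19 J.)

For an infinite well E_n = n²h²/(8m_pL²), so E_1 = h²/(8m_pL²) = (6.63×10^-34)²/(8·1.67×10^-27·(3.42×10^-14 m)²) = 2.813×10^-14 J.
Converting, E_1 = 2.813×10^-14 J / (1.60×10^-19 J/eV) = 1.76×10^5 eV.

E_1 = 1.76×10^5 eV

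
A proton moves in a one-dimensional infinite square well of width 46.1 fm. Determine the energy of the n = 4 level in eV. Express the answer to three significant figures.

For an infinite well E_n = n²h²/(8m_pL²), so E_1 = h²/(8m_pL²) = (6.626×10^-34)²/(8·1.673×10^-27·(4.61×10^-14 m)²) = 1.544×10^-14 J.
Then E_4 = 4²·E_1 = 16·1.544×10^-14 J = 2.470×10^-13 J.
Converting, E_4 = 2.470×10^-13 J / (1.602×10^-19 J/eV) = 1.54×10^6 eV.

E_4 = 1.54×10^6 eV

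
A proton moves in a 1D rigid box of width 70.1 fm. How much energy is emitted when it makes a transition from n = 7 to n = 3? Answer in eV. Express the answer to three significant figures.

|ΔE| = 1.67×10^6 eV

E_1 = h²/(8m_pL²) = 6.675×10^-15 J.
|ΔE| = |7² − 3²|·E_1 = 40·6.675×10^-15 J = 2.670×10^-13 J = 1.67×10^6 eV.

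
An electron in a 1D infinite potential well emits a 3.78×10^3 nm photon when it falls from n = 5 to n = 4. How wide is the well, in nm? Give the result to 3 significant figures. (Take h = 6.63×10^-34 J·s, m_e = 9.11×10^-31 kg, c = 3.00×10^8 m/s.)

The photon carries ΔE = hc/λ = 6.63×10^-34·3.00×10^8/3.78×10^-6 m = 5.262×10^-20 J.
Since ΔE = (5² − 4²)E_1, E_1 = 5.847×10^-21 J, and L = h/√(8m_eE_1) = 3.21×10^-9 m = 3.21 nm.

L = 3.21 nm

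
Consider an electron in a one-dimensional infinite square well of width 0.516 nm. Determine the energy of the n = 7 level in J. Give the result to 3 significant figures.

For an infinite well E_n = n²h²/(8m_eL²), so E_1 = h²/(8m_eL²) = (6.626×10^-34)²/(8·9.109×10^-31·(5.16×10^-10 m)²) = 2.263×10^-19 J.
Then E_7 = 7²·E_1 = 49·2.263×10^-19 J = 1.11×10^-17 J.

E_7 = 1.11×10^-17 J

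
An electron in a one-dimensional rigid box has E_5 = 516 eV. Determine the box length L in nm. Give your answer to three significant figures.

From E_n = n²h²/(8m_eL²), L = n·h/√(8m_eE_n).
E_5 = 516 eV = 8.266×10^-17 J, so L = 5·6.626×10^-34/√(8·9.109×10^-31·8.266×10^-17) = 1.35×10^-10 m = 0.135 nm.

L = 0.135 nm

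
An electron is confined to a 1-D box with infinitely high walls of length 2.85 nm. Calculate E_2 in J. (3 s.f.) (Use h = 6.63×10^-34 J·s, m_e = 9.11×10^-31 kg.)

For an infinite well E_n = n²h²/(8m_eL²), so E_1 = h²/(8m_eL²) = (6.63×10^-34)²/(8·9.11×10^-31·(2.85×10^-9 m)²) = 7.426×10^-21 J.
Then E_2 = 2²·E_1 = 4·7.426×10^-21 J = 2.97×10^-20 J.

E_2 = 2.97×10^-20 J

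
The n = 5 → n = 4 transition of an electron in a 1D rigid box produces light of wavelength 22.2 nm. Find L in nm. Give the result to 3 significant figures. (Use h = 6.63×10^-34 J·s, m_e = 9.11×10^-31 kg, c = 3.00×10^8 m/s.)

The photon carries ΔE = hc/λ = 6.63×10^-34·3.00×10^8/2.22×10^-8 m = 8.959×10^-18 J.
Since ΔE = (5² − 4²)E_1, E_1 = 9.954×10^-19 J, and L = h/√(8m_eE_1) = 2.46×10^-10 m = 0.246 nm.

L = 0.246 nm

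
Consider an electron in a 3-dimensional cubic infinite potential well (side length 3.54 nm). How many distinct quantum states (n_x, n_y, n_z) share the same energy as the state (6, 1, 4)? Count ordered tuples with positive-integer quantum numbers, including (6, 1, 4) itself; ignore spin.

degeneracy = 6

The level has n_x² + n_y² + n_z² = 53. The ordered positive-integer solutions are (1, 4, 6), (1, 6, 4), (4, 1, 6), (4, 6, 1), (6, 1, 4), (6, 4, 1).
That gives 6 states.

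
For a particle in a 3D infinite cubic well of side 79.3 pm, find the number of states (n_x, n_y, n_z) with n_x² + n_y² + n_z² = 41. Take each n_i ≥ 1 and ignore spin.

The level has n_x² + n_y² + n_z² = 41. The ordered positive-integer solutions are (1, 2, 6), (1, 6, 2), (2, 1, 6), (2, 6, 1), (3, 4, 4), (4, 3, 4), (4, 4, 3), (6, 1, 2), (6, 2, 1).
That gives 9 states.

degeneracy = 9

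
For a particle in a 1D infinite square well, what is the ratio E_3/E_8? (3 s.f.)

E_n ∝ n², so E_3/E_8 = 3²/8² = 9/64 = 0.141.

0.141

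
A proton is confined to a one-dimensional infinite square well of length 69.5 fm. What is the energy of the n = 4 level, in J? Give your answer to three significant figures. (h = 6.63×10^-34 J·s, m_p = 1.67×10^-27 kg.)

For an infinite well E_n = n²h²/(8m_pL²), so E_1 = h²/(8m_pL²) = (6.63×10^-34)²/(8·1.67×10^-27·(6.95×10^-14 m)²) = 6.812×10^-15 J.
Then E_4 = 4²·E_1 = 16·6.812×10^-15 J = 1.09×10^-13 J.

E_4 = 1.09×10^-13 J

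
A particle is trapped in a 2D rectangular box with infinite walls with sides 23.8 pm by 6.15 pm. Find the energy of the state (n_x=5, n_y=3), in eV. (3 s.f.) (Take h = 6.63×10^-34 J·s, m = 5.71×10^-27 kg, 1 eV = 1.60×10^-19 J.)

For a 2D rectangular well E = (h²/8m)·Σ n_i²/L_i² = (6.63×10^-34)²/(8·5.71×10^-27) · [5²/(23.8 pm)² + 3²/(6.15 pm)²].
Evaluating gives E = 2.714×10^-18 J = 17.0 eV.

E = 17.0 eV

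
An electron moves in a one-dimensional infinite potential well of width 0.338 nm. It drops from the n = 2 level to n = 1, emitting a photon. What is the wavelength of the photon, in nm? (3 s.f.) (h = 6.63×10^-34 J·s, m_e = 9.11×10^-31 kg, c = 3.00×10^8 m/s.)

λ = 126 nm

E_1 = h²/(8m_eL²) = 5.279×10^-19 J, so ΔE = (2² − 1²)E_1 = 1.584×10^-18 J.
λ = hc/ΔE = (6.63×10^-34·3.00×10^8)/1.584×10^-18 = 1.26×10^-7 m = 126 nm.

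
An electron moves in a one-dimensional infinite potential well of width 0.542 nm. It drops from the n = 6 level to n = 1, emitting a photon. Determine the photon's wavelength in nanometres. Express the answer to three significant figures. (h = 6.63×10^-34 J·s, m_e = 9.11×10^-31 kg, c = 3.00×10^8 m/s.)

λ = 27.7 nm

E_1 = h²/(8m_eL²) = 2.053×10^-19 J, so ΔE = (6² − 1²)E_1 = 7.186×10^-18 J.
λ = hc/ΔE = (6.63×10^-34·3.00×10^8)/7.186×10^-18 = 2.77×10^-8 m = 27.7 nm.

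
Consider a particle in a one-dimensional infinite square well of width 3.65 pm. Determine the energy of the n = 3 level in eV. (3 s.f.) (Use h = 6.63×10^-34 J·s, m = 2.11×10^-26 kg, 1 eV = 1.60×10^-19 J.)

E_3 = 11.0 eV

For an infinite well E_n = n²h²/(8mL²), so E_1 = h²/(8mL²) = (6.63×10^-34)²/(8·2.11×10^-26·(3.65×10^-12 m)²) = 1.955×10^-19 J.
Then E_3 = 3²·E_1 = 9·1.955×10^-19 J = 1.759×10^-18 J.
Converting, E_3 = 1.759×10^-18 J / (1.60×10^-19 J/eV) = 11.0 eV.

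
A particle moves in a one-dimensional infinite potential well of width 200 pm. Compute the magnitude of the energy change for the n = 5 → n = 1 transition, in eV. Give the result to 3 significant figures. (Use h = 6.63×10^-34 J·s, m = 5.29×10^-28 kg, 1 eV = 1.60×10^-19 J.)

|ΔE| = 0.390 eV

E_1 = h²/(8mL²) = 2.597×10^-21 J.
|ΔE| = |5² − 1²|·E_1 = 24·2.597×10^-21 J = 6.233×10^-20 J = 0.390 eV.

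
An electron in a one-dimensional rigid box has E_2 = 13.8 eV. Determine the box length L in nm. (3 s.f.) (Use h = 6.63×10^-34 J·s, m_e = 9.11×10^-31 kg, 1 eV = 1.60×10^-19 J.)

L = 0.331 nm

From E_n = n²h²/(8m_eL²), L = n·h/√(8m_eE_n).
E_2 = 13.8 eV = 2.208×10^-18 J, so L = 2·6.63×10^-34/√(8·9.11×10^-31·2.208×10^-18) = 3.31×10^-10 m = 0.331 nm.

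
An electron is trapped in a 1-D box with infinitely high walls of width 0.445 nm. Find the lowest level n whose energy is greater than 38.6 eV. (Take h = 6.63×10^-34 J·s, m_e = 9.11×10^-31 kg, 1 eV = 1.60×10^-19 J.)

E_1 = h²/(8m_eL²) = 3.046×10^-19 J = 1.904 eV.
Need n² > 38.6/1.904 = 20.27, i.e. n > 4.502.
The smallest integer satisfying this is n = 5.

n = 5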